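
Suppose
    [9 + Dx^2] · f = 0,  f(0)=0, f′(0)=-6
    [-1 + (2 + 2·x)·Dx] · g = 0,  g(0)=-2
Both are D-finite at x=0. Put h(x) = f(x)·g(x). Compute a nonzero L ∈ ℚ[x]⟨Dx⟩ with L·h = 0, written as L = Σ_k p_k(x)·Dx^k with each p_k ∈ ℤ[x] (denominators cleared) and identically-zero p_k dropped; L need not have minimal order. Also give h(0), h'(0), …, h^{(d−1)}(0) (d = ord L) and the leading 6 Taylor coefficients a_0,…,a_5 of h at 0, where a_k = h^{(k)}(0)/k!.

f: a_k = 0, -6, 0, 9, 0, -81/20, …
g: a_k = -2, -1, 1/4, -1/8, 5/64, -7/128, …
Sym-product of L_f,L_g gives L₀ (≤ ord 2).
L = (39 + 72·x + 36·x^2) + (-4 - 4·x)·Dx + (4 + 8·x + 4·x^2)·Dx^2  (order 2).
h: a_k = 0, 12, 6, -39/2, -33/4, 1581/160, …
ICs: h(0) = 0, h′(0) = 12.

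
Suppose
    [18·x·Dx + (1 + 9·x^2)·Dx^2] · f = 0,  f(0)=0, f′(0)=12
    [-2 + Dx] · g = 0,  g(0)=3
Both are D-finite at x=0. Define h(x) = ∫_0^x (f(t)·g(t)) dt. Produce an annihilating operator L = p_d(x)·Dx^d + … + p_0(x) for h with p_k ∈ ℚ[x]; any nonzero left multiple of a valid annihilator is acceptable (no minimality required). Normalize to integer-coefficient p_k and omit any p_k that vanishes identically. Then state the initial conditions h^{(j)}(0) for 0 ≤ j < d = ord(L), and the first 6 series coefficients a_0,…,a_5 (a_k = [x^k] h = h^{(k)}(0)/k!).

L = (4 - 36·x + 36·x^2)·Dx + (-4 + 18·x - 36·x^2)·Dx^2 + (1 + 9·x^2)·Dx^3  (order 3).
h: a_k = 0, 0, 18, 24, -9, -168/5, …
ICs: h(0) = 0, h′(0) = 0, h′′(0) = 36.

f: a_k = 0, 12, 0, -36, 0, 972/5, …
g: a_k = 3, 6, 6, 4, 2, 4/5, …
Sym-product of L_f,L_g gives L₀ (≤ ord 2).
h=∫h₀ ⇒ L = L₀·Dx.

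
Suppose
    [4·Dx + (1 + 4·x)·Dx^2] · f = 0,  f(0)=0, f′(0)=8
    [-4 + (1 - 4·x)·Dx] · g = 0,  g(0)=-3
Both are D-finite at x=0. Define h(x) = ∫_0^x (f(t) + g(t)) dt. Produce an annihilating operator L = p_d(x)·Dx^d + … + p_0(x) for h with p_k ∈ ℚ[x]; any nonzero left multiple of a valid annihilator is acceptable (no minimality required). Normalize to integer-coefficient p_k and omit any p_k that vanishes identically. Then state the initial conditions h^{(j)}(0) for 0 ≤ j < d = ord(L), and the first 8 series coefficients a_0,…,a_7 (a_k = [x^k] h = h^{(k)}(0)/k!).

f: a_k = 0, 8, -16, 128/3, -128, 2048/5, -4096/3, 32768/7, …
g: a_k = -3, -12, -48, -192, -768, -3072, -12288, -49152, …
L₀ := lclm(L_f,L_g); ord L₀ ≤ 2+1.
h=∫₀ˣh₀: take L = L₀·Dx.
L = (-160 - 128·x)·Dx^2 + (-16 - 256·x - 256·x^2)·Dx^3 + (3 + 4·x - 48·x^2 - 64·x^3)·Dx^4  (order 4).
h: a_k = 0, -3, -2, -64/3, -112/3, -896/5, -6656/15, -40960/21, …
ICs: h(0) = 0, h′(0) = -3, h′′(0) = -4, h′′′(0) = -128.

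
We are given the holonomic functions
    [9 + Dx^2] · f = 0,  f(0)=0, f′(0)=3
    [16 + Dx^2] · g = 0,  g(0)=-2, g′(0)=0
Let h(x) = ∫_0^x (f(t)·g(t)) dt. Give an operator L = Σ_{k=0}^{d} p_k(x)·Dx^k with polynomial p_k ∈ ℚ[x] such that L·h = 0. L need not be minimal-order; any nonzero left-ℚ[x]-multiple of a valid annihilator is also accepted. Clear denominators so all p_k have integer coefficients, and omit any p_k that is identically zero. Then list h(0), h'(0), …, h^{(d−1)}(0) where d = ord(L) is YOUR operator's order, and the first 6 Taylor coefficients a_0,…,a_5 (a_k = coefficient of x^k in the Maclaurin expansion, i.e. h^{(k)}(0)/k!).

f: a_k = 0, 3, 0, -9/2, 0, 81/40, …
g: a_k = -2, 0, 16, 0, -64/3, 0, …
Sym-product of L_f,L_g gives L₀ (≤ ord 4).
h=∫h₀ ⇒ L = L₀·Dx.
L = 49·Dx + 50·Dx^3 + Dx^5  (order 5).
h: a_k = 0, 0, -3, 0, 57/4, 0, …
ICs: h(0) = 0, h′(0) = 0, h′′(0) = -6, h′′′(0) = 0, h′′′′(0) = 342.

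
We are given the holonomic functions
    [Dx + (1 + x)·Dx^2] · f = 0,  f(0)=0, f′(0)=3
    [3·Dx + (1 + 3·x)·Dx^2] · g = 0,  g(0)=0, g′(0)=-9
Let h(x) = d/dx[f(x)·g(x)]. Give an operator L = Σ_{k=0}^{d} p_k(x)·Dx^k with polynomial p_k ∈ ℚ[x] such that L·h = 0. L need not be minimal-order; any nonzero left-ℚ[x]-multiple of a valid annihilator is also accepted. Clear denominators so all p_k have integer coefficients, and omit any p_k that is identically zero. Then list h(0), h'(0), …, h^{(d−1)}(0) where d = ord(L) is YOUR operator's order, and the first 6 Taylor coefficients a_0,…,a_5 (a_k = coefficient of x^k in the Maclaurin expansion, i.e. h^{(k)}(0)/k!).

f: a_k = 0, 3, -3/2, 1, -3/4, 3/5, …
g: a_k = 0, -9, 27/2, -27, 243/4, -729/5, …
Product ⇒ symmetric product L₀, ord ≤ 4.
h=h₀': d/dx-closure on L₀ ⇒ L.
L = (30 + 72·x + 54·x^2) + (76 + 354·x + 540·x^2 + 270·x^3)·Dx + (29 + 200·x + 486·x^2 + 504·x^3 + 189·x^4)·Dx^2 + (2 + 19·x + 68·x^2 + 114·x^3 + 90·x^4 + 27·x^5)·Dx^3  (order 3).
h: a_k = 0, -54, 162, -441, 1215, -34263/10, …
ICs: h(0) = 0, h′(0) = -54, h′′(0) = 324.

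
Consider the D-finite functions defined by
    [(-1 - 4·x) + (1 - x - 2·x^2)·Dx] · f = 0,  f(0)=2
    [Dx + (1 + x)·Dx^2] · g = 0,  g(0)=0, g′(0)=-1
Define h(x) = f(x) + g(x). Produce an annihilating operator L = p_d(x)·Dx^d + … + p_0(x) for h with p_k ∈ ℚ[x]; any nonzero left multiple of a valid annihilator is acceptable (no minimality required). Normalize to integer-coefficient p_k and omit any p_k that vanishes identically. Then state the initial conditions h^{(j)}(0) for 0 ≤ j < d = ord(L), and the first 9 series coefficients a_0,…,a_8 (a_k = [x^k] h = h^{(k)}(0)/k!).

f: a_k = 2, 2, 6, 10, 22, 42, 86, 170, 342, …
g: a_k = 0, -1, 1/2, -1/3, 1/4, -1/5, 1/6, -1/7, 1/8, …
Weyl lclm of L_f,L_g ⇒ L₀ (ord ≤ 3).
L = (42 + 144·x + 144·x^2 + 96·x^3)·Dx + (28 + 172·x + 312·x^2 + 328·x^3 + 160·x^4)·Dx^2 + (-7 - 14·x + 5·x^2 + 56·x^3 + 76·x^4 + 32·x^5)·Dx^3  (order 3).
h: a_k = 2, 1, 13/2, 29/3, 89/4, 209/5, 517/6, 1189/7, 2737/8, …
ICs: h(0) = 2, h′(0) = 1, h′′(0) = 13.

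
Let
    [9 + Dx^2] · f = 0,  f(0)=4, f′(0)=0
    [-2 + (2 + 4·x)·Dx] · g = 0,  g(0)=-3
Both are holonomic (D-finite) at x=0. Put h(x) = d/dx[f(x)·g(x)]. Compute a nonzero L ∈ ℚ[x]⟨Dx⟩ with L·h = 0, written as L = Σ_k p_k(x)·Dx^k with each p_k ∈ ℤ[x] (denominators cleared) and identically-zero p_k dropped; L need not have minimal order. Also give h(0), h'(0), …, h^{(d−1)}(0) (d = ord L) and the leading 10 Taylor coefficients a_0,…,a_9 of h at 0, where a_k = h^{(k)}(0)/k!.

f: a_k = 4, 0, -18, 0, 27/2, 0, -81/20, 0, 729/1120, 0, …
g: a_k = -3, -3, 3/2, -3/2, 15/8, -21/8, 63/16, -99/16, 1287/128, -2145/128, …
Sym-product of L_f,L_g gives L₀ (≤ ord 2).
h₀' ⇒ L via d/dx closure of L₀.
L = (14 + 84·x + 192·x^2 + 216·x^3 + 108·x^4) + (-1 - 8·x - 18·x^2 - 12·x^3)·Dx + (1 + 7·x + 19·x^2 + 24·x^3 + 12·x^4)·Dx^2  (order 2).
h: a_k = -12, 120, 144, -240, -120, 432/5, 504/5, -3744/35, 4104/35, -7104/35, …
ICs: h(0) = -12, h′(0) = 120.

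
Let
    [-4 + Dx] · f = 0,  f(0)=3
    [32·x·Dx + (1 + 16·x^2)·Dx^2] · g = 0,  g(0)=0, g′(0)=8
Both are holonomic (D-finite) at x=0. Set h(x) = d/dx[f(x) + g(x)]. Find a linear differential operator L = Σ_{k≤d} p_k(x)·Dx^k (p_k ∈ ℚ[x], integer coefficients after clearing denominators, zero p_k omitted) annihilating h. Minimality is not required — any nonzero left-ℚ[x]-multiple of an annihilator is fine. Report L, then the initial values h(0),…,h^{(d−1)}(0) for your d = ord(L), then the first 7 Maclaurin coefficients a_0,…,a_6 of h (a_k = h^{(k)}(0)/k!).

L = (32 - 256·x - 512·x^2) + (-12 + 48·x + 64·x^2 - 256·x^3)·Dx + (1 + 4·x + 16·x^2 + 64·x^3)·Dx^2  (order 2).
h: a_k = 20, 48, -32, 128, 2176, 512/5, -490496/15, …
ICs: h(0) = 20, h′(0) = 48.

f: a_k = 3, 12, 24, 32, 32, 128/5, 256/15, …
g: a_k = 0, 8, 0, -128/3, 0, 2048/5, 0, …
f+g: L₀ = lclm(L_f,L_g), ord ≤ 1+2.
h=h₀': d/dx-closure on L₀ ⇒ L.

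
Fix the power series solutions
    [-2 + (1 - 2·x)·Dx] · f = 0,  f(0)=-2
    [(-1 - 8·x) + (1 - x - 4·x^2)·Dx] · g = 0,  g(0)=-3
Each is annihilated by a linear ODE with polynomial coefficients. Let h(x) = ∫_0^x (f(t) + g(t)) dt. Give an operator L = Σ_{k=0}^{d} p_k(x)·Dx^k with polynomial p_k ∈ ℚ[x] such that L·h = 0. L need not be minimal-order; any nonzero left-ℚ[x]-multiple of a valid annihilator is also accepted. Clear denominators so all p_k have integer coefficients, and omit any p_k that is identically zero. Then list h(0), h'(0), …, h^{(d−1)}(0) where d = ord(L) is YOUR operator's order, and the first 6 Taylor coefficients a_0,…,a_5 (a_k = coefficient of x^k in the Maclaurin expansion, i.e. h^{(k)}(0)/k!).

L = (12 - 48·x + 192·x^2 - 128·x^3)·Dx + (-2 - 96·x^2 + 352·x^3 - 256·x^4)·Dx^2 + (-1 + 11·x - 30·x^2 + 80·x^4 - 64·x^5)·Dx^3  (order 3).
h: a_k = 0, -5, -7/2, -23/3, -43/4, -119/5, …
ICs: h(0) = 0, h′(0) = -5, h′′(0) = -7.

f: a_k = -2, -4, -8, -16, -32, -64, …
g: a_k = -3, -3, -15, -27, -87, -195, …
Sum ⇒ L₀ = lclm(L_f,L_g) in ℚ(x)⟨Dx⟩.
h=∫₀ˣh₀: take L = L₀·Dx.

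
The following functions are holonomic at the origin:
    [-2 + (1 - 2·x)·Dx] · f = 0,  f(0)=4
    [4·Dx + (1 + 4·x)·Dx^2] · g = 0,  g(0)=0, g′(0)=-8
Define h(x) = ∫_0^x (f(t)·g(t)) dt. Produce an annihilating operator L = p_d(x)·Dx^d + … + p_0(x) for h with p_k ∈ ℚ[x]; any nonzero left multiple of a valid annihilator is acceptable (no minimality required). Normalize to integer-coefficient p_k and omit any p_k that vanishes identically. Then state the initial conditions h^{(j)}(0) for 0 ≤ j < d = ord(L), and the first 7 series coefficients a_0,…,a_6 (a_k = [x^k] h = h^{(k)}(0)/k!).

f: a_k = 4, 8, 16, 32, 64, 128, 256, …
g: a_k = 0, -8, 16, -128/3, 128, -2048/5, 4096/3, …
Product ⇒ symmetric product L₀, ord ≤ 2.
h=∫₀ˣh₀: take L = L₀·Dx.
L = 8·Dx + 24·x·Dx^2 + (-1 - 2·x + 8·x^2)·Dx^3  (order 3).
h: a_k = 0, 0, -16, 0, -128/3, 512/15, -9728/45, …
ICs: h(0) = 0, h′(0) = 0, h′′(0) = -32.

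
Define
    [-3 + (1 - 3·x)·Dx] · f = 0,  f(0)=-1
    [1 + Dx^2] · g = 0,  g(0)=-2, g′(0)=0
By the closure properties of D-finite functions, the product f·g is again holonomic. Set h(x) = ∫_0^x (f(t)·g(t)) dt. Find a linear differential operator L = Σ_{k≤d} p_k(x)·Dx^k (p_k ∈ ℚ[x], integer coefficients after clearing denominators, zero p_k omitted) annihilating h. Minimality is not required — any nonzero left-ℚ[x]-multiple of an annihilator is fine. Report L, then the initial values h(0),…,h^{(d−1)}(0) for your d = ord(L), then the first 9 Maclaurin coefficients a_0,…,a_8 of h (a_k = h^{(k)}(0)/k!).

f: a_k = -1, -3, -9, -27, -81, -243, -729, -2187, -6561, …
g: a_k = -2, 0, 1, 0, -1/12, 0, 1/360, 0, -1/20160, …
L₀ := L_f ⊗_s L_g (sym. prod.), ord ≤ 2.
Integrate: L := L₀·Dx.
L = (-1 + 3·x)·Dx + 6·Dx^2 + (-1 + 3·x)·Dx^3  (order 3).
h: a_k = 0, 2, 3, 17/3, 51/4, 1837/60, 1837/24, 495989/2520, 495989/960, …
ICs: h(0) = 0, h′(0) = 2, h′′(0) = 6.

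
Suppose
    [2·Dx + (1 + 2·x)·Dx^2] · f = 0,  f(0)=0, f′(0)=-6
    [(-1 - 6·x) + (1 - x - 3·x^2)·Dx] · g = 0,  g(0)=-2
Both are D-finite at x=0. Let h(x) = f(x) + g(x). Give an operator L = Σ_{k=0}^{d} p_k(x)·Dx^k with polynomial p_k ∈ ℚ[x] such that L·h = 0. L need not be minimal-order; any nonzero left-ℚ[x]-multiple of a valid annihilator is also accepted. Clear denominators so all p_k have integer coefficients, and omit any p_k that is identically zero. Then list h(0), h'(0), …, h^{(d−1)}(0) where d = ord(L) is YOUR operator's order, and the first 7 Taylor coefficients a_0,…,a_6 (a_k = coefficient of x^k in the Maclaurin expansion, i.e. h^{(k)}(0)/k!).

L = (-74 - 412·x - 948·x^2 - 864·x^3 - 648·x^4)·Dx + (-17 - 212·x - 890·x^2 - 1644·x^3 - 1764·x^4 - 1080·x^5)·Dx^2 + (5 + 27·x + 33·x^2 - 68·x^3 - 276·x^4 - 396·x^5 - 216·x^6)·Dx^3  (order 3).
h: a_k = -2, -8, -2, -22, -26, -496/5, -162, …
ICs: h(0) = -2, h′(0) = -8, h′′(0) = -4.

f: a_k = 0, -6, 6, -8, 12, -96/5, 32, …
g: a_k = -2, -2, -8, -14, -38, -80, -194, …
L₀ := lclm(L_f,L_g); ord L₀ ≤ 2+1.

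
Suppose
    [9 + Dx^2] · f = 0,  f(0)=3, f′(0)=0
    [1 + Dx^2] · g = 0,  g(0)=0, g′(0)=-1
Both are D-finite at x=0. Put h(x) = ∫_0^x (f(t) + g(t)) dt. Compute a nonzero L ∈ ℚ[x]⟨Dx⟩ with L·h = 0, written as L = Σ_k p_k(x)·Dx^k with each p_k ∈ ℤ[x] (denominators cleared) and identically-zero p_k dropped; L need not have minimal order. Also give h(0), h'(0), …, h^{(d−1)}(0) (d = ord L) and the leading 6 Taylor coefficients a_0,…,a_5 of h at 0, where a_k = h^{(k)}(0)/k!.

f: a_k = 3, 0, -27/2, 0, 81/8, 0, …
g: a_k = 0, -1, 0, 1/6, 0, -1/120, …
h₀=f+g: left-lcm gives L₀, ord ≤ 4.
Integrate: L := L₀·Dx.
L = 9·Dx + 10·Dx^3 + Dx^5  (order 5).
h: a_k = 0, 3, -1/2, -9/2, 1/24, 81/40, …
ICs: h(0) = 0, h′(0) = 3, h′′(0) = -1, h′′′(0) = -27, h′′′′(0) = 1.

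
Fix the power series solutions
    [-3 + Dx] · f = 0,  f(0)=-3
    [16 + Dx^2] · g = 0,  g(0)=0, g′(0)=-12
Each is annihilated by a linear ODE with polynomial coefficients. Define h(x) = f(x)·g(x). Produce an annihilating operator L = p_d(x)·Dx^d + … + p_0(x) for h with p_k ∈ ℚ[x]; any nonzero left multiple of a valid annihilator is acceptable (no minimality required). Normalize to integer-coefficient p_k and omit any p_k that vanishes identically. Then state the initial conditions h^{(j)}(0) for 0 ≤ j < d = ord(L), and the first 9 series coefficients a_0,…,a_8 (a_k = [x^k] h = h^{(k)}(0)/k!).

f: a_k = -3, -9, -27/2, -27/2, -81/8, -243/40, -243/80, -729/560, -2187/4480, …
g: a_k = 0, -12, 0, 32, 0, -128/5, 0, 1024/105, 0, …
Product ⇒ symmetric product L₀, ord ≤ 2.
L = 25 - 6·Dx + Dx^2  (order 2).
h: a_k = 0, 36, 108, 66, -126, -2337/10, -1287/10, 4031/140, 1581/20, …
ICs: h(0) = 0, h′(0) = 36.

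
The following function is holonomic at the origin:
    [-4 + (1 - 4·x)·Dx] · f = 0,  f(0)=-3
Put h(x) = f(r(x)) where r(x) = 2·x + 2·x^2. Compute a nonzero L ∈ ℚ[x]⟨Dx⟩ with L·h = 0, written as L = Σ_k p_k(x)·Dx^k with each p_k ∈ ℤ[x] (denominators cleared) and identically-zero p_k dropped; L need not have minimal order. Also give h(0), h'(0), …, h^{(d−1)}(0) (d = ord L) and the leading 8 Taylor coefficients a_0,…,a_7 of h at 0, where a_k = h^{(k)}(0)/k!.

f: a_k = -3, -12, -48, -192, -768, -3072, -12288, -49152, …
h₀=f(r): pull back L_f along r ⇒ L₀.
L = (8 + 16·x) + (-1 + 8·x + 8·x^2)·Dx  (order 1).
h: a_k = -3, -24, -216, -1920, -17088, -152064, -1353216, -12042240, …
ICs: h(0) = -3.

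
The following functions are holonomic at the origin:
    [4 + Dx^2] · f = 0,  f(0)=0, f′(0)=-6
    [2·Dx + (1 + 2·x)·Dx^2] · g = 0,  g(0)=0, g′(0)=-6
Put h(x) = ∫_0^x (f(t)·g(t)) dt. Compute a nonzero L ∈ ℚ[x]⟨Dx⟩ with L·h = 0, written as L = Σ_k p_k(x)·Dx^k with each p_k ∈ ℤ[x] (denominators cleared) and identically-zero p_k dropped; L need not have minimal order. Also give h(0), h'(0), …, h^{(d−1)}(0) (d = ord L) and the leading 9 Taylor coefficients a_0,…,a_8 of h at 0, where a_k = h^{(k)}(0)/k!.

L = (-48 + 192·x + 1216·x^2 + 2048·x^3 + 1024·x^4)·Dx + (32 + 320·x + 768·x^2 + 512·x^3)·Dx^2 + (160·x + 672·x^2 + 1024·x^3 + 512·x^4)·Dx^3 + (8 + 80·x + 192·x^2 + 128·x^3)·Dx^4 + (3 + 28·x + 92·x^2 + 128·x^3 + 64·x^4)·Dx^5  (order 5).
h: a_k = 0, 0, 0, 12, -9, 24/5, -8, 88/7, -93/5, …
ICs: h(0) = 0, h′(0) = 0, h′′(0) = 0, h′′′(0) = 72, h′′′′(0) = -216.

f: a_k = 0, -6, 0, 4, 0, -4/5, 0, 8/105, 0, …
g: a_k = 0, -6, 6, -8, 12, -96/5, 32, -384/7, 96, …
Product ⇒ symmetric product L₀, ord ≤ 4.
h=∫₀ˣh₀: take L = L₀·Dx.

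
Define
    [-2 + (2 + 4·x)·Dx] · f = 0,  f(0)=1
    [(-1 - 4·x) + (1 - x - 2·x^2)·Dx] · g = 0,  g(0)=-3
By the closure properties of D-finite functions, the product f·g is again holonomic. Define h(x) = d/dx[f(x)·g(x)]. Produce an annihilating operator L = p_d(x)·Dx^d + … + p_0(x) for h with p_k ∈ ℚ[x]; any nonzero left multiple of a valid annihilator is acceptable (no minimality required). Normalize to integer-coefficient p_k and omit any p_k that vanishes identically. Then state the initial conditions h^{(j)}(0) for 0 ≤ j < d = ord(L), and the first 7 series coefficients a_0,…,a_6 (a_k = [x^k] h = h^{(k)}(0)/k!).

L = (7 + 48·x + 99·x^2 + 100·x^3 + 60·x^4) + (-2 - 7·x - 3·x^2 + 22·x^3 + 44·x^4 + 24·x^5)·Dx  (order 1).
h: a_k = -6, -21, -72, -345/2, -1875/4, -8451/8, -10353/4, …
ICs: h(0) = -6.

f: a_k = 1, 1, -1/2, 1/2, -5/8, 7/8, -21/16, …
g: a_k = -3, -3, -9, -15, -33, -63, -129, …
h₀=f·g: eliminate ⇒ L₀, order ≤ 1·1.
Differentiate: ansatz ord ≤ ord L₀ ⇒ L.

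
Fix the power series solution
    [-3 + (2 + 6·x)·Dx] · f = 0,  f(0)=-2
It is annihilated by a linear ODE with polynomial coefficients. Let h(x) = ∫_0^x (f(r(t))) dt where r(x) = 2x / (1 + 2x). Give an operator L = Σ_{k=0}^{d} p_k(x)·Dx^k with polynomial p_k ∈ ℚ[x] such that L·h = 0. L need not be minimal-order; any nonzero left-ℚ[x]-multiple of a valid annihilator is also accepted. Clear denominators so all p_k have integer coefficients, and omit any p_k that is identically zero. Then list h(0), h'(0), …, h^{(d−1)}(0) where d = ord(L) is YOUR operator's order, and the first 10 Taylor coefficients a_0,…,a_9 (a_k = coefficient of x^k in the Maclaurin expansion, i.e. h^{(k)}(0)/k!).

f: a_k = -2, -3, 9/4, -27/8, 405/64, -1701/128, 15309/512, -72171/1024, 2814669/16384, -14073345/32768, …
L₀ from L_f via x↦r, Dx↦r'^{-1}Dx.
h=∫h₀ ⇒ L = L₀·Dx.
L = -3·Dx + (1 + 10·x + 16·x^2)·Dx^2  (order 2).
h: a_k = 0, -2, -3, 7, -87/4, 1677/20, -3023/8, 106305/56, -658335/64, 11301055/192, …
ICs: h(0) = 0, h′(0) = -2.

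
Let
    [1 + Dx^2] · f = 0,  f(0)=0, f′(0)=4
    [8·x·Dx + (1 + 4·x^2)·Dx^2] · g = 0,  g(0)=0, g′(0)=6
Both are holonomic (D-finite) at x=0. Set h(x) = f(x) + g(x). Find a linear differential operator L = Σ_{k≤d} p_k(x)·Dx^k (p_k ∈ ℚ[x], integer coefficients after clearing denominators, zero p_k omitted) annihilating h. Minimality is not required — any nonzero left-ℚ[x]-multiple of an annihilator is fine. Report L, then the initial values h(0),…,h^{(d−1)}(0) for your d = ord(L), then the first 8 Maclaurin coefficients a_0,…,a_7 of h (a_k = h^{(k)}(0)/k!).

L = (-376·x + 1600·x^3 + 128·x^5)·Dx + (-7 + 76·x^2 + 432·x^4 + 64·x^6)·Dx^2 + (-376·x + 1600·x^3 + 128·x^5)·Dx^3 + (-7 + 76·x^2 + 432·x^4 + 64·x^6)·Dx^4  (order 4).
h: a_k = 0, 10, 0, -26/3, 0, 577/30, 0, -69121/1260, …
ICs: h(0) = 0, h′(0) = 10, h′′(0) = 0, h′′′(0) = -52.

f: a_k = 0, 4, 0, -2/3, 0, 1/30, 0, -1/1260, …
g: a_k = 0, 6, 0, -8, 0, 96/5, 0, -384/7, …
Weyl lclm of L_f,L_g ⇒ L₀ (ord ≤ 4).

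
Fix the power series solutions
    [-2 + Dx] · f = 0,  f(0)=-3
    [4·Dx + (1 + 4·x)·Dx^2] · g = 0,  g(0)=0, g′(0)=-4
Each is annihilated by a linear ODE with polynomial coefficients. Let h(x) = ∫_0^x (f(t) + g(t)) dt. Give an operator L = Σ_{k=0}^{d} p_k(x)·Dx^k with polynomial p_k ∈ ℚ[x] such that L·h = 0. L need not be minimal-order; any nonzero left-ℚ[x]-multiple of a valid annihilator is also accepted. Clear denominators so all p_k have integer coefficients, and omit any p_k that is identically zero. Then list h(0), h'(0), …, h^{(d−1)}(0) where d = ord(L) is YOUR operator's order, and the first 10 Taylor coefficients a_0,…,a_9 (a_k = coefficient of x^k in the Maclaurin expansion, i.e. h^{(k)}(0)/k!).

L = (-40 - 32·x)·Dx^2 + (14 - 16·x - 32·x^2)·Dx^3 + (3 + 16·x + 16·x^2)·Dx^4  (order 4).
h: a_k = 0, -3, -5, 2/3, -19/3, 62/5, -514/15, 3412/35, -30721/105, 860158/945, …
ICs: h(0) = 0, h′(0) = -3, h′′(0) = -10, h′′′(0) = 4.

f: a_k = -3, -6, -6, -4, -2, -4/5, -4/15, -8/105, -2/105, -4/945, …
g: a_k = 0, -4, 8, -64/3, 64, -1024/5, 2048/3, -16384/7, 8192, -262144/9, …
f+g: L₀ = lclm(L_f,L_g), ord ≤ 1+2.
h=∫h₀ ⇒ L = L₀·Dx.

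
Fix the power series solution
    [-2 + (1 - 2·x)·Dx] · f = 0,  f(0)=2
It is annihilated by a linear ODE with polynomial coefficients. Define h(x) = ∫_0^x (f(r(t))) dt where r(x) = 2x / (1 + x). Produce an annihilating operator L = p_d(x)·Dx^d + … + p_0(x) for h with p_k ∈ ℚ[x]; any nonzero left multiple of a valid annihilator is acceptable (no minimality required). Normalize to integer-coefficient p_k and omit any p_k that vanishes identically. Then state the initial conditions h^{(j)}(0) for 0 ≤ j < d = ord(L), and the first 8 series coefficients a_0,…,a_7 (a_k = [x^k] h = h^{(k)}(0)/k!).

L = 4·Dx + (-1 + 2·x + 3·x^2)·Dx^2  (order 2).
h: a_k = 0, 2, 4, 8, 18, 216/5, 108, 1944/7, …
ICs: h(0) = 0, h′(0) = 2.

f: a_k = 2, 4, 8, 16, 32, 64, 128, 256, …
f∘r: x↦r, Dx↦Dx/r' in L_f ⇒ L₀.
h=∫₀ˣh₀: take L = L₀·Dx.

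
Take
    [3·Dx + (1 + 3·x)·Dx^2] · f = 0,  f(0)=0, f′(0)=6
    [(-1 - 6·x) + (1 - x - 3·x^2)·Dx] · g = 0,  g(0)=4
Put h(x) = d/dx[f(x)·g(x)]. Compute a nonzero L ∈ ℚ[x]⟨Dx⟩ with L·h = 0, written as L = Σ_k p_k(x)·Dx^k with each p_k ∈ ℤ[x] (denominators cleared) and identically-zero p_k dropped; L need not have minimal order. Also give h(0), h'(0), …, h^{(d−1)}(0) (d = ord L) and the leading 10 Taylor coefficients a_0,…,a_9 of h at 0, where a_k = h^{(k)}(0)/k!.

f: a_k = 0, 6, -9, 18, -81/2, 486/5, -243, 4374/7, -6561/4, 4374, …
g: a_k = 4, 4, 16, 28, 76, 160, 388, 868, 2032, 4636, …
L₀ := L_f ⊗_s L_g (sym. prod.), ord ≤ 2.
Derive L from L₀ (diff closure).
L = (34 + 162·x + 324·x^2) + (1 + 29·x + 180·x^2 + 252·x^3)·Dx + (-1 - 6·x - 2·x^2 + 33·x^3 + 36·x^4)·Dx^2  (order 2).
h: a_k = 24, -24, 396, -264, 3594, -13536/5, 147162/5, -1038792/35, 8315973/35, -319692, …
ICs: h(0) = 24, h′(0) = -24.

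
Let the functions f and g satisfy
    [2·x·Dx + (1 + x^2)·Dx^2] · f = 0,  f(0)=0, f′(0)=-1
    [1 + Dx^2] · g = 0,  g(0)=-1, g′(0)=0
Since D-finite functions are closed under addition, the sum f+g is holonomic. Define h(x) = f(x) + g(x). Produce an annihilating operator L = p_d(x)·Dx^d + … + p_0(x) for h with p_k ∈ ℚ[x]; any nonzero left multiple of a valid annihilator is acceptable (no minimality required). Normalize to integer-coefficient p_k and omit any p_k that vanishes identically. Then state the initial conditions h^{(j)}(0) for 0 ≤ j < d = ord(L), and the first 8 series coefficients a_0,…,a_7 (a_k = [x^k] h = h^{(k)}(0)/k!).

f: a_k = 0, -1, 0, 1/3, 0, -1/5, 0, 1/7, …
g: a_k = -1, 0, 1/2, 0, -1/24, 0, 1/720, 0, …
f+g: L₀ = lclm(L_f,L_g), ord ≤ 2+2.
L = (-22·x + 28·x^3 + 2·x^5)·Dx + (-1 + 7·x^2 + 9·x^4 + x^6)·Dx^2 + (-22·x + 28·x^3 + 2·x^5)·Dx^3 + (-1 + 7·x^2 + 9·x^4 + x^6)·Dx^4  (order 4).
h: a_k = -1, -1, 1/2, 1/3, -1/24, -1/5, 1/720, 1/7, …
ICs: h(0) = -1, h′(0) = -1, h′′(0) = 1, h′′′(0) = 2.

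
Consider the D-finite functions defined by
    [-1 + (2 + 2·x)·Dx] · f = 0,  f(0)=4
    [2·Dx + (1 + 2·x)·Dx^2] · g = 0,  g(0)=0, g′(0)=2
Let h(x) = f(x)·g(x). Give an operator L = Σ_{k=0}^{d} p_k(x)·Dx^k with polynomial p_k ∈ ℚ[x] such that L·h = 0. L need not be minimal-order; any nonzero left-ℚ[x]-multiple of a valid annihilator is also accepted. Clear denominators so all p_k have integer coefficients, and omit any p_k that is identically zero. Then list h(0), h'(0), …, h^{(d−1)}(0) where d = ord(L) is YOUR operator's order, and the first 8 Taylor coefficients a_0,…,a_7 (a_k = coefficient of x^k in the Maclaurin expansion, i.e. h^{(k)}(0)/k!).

f: a_k = 4, 2, -1/2, 1/4, -5/32, 7/64, -21/256, 33/512, …
g: a_k = 0, 2, -2, 8/3, -4, 32/5, -32/3, 128/7, …
h₀=f·g: eliminate ⇒ L₀, order ≤ 1·2.
L = (-1 + 2·x) + (4 + 4·x)·Dx + (4 + 16·x + 20·x^2 + 8·x^3)·Dx^2  (order 2).
h: a_k = 0, 8, -4, 17/3, -55/6, 3709/240, -4267/160, 209709/4480, …
ICs: h(0) = 0, h′(0) = 8.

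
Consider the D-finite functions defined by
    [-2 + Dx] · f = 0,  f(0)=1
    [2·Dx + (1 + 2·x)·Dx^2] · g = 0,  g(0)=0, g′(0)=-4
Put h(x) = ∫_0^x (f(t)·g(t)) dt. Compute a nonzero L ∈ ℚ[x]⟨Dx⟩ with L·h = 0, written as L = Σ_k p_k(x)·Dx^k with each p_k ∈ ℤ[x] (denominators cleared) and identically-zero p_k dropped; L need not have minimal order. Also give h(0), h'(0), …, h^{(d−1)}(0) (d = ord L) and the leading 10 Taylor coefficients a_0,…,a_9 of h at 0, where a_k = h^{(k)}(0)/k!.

L = 8·x·Dx + (-2 - 8·x)·Dx^2 + (1 + 2·x)·Dx^3  (order 3).
h: a_k = 0, 0, -2, -4/3, -4/3, 0, -4/5, 8/9, -92/63, 928/405, …
ICs: h(0) = 0, h′(0) = 0, h′′(0) = -4.

f: a_k = 1, 2, 2, 4/3, 2/3, 4/15, 4/45, 8/315, 2/315, 4/2835, …
g: a_k = 0, -4, 4, -16/3, 8, -64/5, 64/3, -256/7, 64, -1024/9, …
Sym-product of L_f,L_g gives L₀ (≤ ord 2).
∫: right-multiply L₀ by Dx.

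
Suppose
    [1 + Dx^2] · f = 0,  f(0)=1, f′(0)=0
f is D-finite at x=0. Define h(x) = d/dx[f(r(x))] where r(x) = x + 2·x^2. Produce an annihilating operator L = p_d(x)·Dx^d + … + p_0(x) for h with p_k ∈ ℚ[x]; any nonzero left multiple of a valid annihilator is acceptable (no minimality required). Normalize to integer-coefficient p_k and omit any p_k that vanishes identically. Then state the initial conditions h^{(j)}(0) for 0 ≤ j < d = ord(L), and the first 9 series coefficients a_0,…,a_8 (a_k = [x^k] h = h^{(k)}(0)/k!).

L = (49 + 16·x + 96·x^2 + 256·x^3 + 256·x^4) + (-12 - 48·x)·Dx + (1 + 8·x + 16·x^2)·Dx^2  (order 2).
h: a_k = 0, -1, -6, -47/6, 5/3, 719/120, 553/60, 23521/5040, -559/280, …
ICs: h(0) = 0, h′(0) = -1.

f: a_k = 1, 0, -1/2, 0, 1/24, 0, -1/720, 0, 1/40320, …
f∘r: x↦r, Dx↦Dx/r' in L_f ⇒ L₀.
h=h₀': d/dx-closure on L₀ ⇒ L.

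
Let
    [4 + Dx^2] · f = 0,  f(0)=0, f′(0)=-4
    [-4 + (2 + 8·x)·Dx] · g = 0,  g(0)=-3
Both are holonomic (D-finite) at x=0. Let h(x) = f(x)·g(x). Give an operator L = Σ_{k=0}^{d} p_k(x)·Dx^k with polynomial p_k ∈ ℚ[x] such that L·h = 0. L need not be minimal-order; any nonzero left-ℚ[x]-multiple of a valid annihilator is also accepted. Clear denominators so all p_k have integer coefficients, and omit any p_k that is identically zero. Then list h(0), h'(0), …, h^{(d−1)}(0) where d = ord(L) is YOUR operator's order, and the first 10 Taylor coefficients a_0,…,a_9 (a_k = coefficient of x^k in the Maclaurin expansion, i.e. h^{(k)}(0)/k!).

L = (16 + 32·x + 64·x^2) + (-4 - 16·x)·Dx + (1 + 8·x + 16·x^2)·Dx^2  (order 2).
h: a_k = 0, 12, 24, -32, 32, -512/5, 1536/5, -97792/105, 61952/21, -9109504/945, …
ICs: h(0) = 0, h′(0) = 12.

f: a_k = 0, -4, 0, 8/3, 0, -8/15, 0, 16/315, 0, -8/2835, …
g: a_k = -3, -6, 6, -12, 30, -84, 252, -792, 2574, -8580, …
f·g: L₀ = L_f ⊗_s L_g, ord ≤ 2·1.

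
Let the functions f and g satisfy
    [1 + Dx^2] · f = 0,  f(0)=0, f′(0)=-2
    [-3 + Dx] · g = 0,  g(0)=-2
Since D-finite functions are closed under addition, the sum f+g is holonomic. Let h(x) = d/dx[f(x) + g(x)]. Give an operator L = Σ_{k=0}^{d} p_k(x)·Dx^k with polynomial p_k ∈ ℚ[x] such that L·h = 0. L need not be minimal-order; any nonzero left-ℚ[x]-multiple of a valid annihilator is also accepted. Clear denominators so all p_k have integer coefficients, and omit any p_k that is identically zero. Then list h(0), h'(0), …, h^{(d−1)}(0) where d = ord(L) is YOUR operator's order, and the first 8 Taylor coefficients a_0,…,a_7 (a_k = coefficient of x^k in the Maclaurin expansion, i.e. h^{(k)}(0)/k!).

f: a_k = 0, -2, 0, 1/3, 0, -1/60, 0, 1/2520, …
g: a_k = -2, -6, -9, -9, -27/4, -81/20, -81/40, -243/280, …
f+g: L₀ = lclm(L_f,L_g), ord ≤ 2+1.
Differentiate: ansatz ord ≤ ord L₀ ⇒ L.
L = 3 - Dx + 3·Dx^2 - Dx^3  (order 3).
h: a_k = -8, -18, -26, -27, -61/3, -243/20, -1093/180, -729/280, …
ICs: h(0) = -8, h′(0) = -18, h′′(0) = -52.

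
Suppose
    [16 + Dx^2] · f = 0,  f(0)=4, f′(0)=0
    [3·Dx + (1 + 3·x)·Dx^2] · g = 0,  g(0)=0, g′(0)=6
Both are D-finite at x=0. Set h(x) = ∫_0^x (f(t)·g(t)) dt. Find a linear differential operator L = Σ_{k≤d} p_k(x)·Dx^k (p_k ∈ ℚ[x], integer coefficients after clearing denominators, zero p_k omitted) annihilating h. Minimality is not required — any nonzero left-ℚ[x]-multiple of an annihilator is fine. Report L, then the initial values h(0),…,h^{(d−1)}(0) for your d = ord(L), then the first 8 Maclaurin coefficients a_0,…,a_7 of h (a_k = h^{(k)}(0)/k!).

f: a_k = 4, 0, -32, 0, 128/3, 0, -1024/45, 0, …
g: a_k = 0, 6, -9, 18, -81/2, 486/5, -243, 4374/7, …
Sym-product of L_f,L_g gives L₀ (≤ ord 4).
h=∫₀ˣh₀: take L = L₀·Dx.
L = (2272 + 127488·x + 781056·x^2 + 1769472·x^3 + 1327104·x^4)·Dx + (4416 + 50112·x + 165888·x^2 + 165888·x^3)·Dx^2 + (1022 + 19392·x + 102816·x^2 + 221184·x^3 + 165888·x^4)·Dx^3 + (276 + 3132·x + 10368·x^2 + 10368·x^3)·Dx^4 + (55 + 714·x + 3375·x^2 + 6912·x^3 + 5184·x^4)·Dx^5  (order 5).
h: a_k = 0, 0, 12, -12, -30, 126/5, 172/15, -60/7, …
ICs: h(0) = 0, h′(0) = 0, h′′(0) = 24, h′′′(0) = -72, h′′′′(0) = -720.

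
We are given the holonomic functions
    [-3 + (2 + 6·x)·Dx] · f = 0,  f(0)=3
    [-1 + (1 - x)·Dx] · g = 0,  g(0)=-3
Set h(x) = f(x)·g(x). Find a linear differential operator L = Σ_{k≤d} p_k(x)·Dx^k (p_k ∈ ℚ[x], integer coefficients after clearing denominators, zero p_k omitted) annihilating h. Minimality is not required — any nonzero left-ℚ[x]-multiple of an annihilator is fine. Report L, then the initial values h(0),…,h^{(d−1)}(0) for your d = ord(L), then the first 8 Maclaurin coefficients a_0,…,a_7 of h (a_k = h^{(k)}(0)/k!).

L = (5 + 3·x) + (-2 - 4·x + 6·x^2)·Dx  (order 1).
h: a_k = -9, -45/2, -99/8, -441/16, 117/128, -15075/256, 77481/1024, -494577/2048, …
ICs: h(0) = -9.

f: a_k = 3, 9/2, -27/8, 81/16, -1215/128, 5103/256, -45927/1024, 216513/2048, …
g: a_k = -3, -3, -3, -3, -3, -3, -3, -3, …
Product ⇒ symmetric product L₀, ord ≤ 1.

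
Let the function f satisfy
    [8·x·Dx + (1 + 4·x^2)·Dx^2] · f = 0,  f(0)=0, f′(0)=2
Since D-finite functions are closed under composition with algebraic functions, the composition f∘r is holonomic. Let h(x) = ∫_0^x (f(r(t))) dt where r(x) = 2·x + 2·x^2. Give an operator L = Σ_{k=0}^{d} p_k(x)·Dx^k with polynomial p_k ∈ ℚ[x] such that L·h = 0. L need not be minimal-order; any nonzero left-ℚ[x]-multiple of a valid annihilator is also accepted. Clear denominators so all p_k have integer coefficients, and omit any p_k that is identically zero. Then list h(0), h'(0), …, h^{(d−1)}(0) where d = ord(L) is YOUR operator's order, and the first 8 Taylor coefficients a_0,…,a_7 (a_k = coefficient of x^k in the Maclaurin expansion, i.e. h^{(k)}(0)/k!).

f: a_k = 0, 2, 0, -8/3, 0, 32/5, 0, -128/7, …
h₀=f(r): pull back L_f along r ⇒ L₀.
h=∫₀ˣh₀: take L = L₀·Dx.
L = (-2 + 32·x + 128·x^2 + 192·x^3 + 96·x^4)·Dx^2 + (1 + 2·x + 16·x^2 + 64·x^3 + 80·x^4 + 32·x^5)·Dx^3  (order 3).
h: a_k = 0, 0, 2, 4/3, -16/3, -64/5, 352/15, 3008/21, …
ICs: h(0) = 0, h′(0) = 0, h′′(0) = 4.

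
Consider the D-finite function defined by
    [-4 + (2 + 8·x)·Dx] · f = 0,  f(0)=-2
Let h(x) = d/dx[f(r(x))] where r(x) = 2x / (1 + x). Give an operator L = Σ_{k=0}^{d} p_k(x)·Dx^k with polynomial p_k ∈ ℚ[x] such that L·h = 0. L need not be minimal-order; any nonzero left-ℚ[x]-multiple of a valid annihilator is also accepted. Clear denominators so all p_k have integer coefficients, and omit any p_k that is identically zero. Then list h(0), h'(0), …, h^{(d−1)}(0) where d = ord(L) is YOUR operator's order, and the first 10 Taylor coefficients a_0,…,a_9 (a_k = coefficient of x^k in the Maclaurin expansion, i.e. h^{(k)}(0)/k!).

L = (-6 - 18·x) + (-1 - 10·x - 9·x^2)·Dx  (order 1).
h: a_k = -8, 48, -312, 2272, -17640, 141840, -1165080, 9708480, -81744840, 693741040, …
ICs: h(0) = -8.

f: a_k = -2, -4, 4, -8, 20, -56, 168, -528, 1716, -5720, …
L₀ from L_f via x↦r, Dx↦r'^{-1}Dx.
Differentiate: ansatz ord ≤ ord L₀ ⇒ L.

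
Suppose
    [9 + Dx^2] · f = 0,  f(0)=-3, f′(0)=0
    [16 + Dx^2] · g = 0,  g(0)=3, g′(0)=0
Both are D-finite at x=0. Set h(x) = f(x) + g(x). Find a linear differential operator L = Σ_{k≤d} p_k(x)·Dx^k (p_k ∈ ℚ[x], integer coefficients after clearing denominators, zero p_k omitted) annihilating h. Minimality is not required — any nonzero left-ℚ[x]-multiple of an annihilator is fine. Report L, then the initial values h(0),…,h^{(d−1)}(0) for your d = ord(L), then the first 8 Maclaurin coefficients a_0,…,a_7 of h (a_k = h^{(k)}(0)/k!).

L = 144 + 25·Dx^2 + Dx^4  (order 4).
h: a_k = 0, 0, -21/2, 0, 175/8, 0, -3367/240, 0, …
ICs: h(0) = 0, h′(0) = 0, h′′(0) = -21, h′′′(0) = 0.

f: a_k = -3, 0, 27/2, 0, -81/8, 0, 243/80, 0, …
g: a_k = 3, 0, -24, 0, 32, 0, -256/15, 0, …
Sum ⇒ L₀ = lclm(L_f,L_g) in ℚ(x)⟨Dx⟩.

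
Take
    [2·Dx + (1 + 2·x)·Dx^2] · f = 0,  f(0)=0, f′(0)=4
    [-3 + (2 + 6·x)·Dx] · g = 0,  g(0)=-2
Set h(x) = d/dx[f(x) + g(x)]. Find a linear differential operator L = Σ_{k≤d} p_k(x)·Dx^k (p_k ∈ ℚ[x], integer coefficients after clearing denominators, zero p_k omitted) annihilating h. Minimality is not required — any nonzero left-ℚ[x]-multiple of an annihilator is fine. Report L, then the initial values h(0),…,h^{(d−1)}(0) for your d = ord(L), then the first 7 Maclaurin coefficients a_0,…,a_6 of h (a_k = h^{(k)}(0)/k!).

L = (-6 + 36·x) + (5 + 84·x + 180·x^2)·Dx + (2 + 22·x + 72·x^2 + 72·x^3)·Dx^2  (order 2).
h: a_k = 1, -7/2, 47/8, -107/16, -313/128, 13159/256, -243053/1024, …
ICs: h(0) = 1, h′(0) = -7/2.

f: a_k = 0, 4, -4, 16/3, -8, 64/5, -64/3, …
g: a_k = -2, -3, 9/4, -27/8, 405/64, -1701/128, 15309/512, …
h₀=f+g: left-lcm gives L₀, ord ≤ 3.
h=h₀': d/dx-closure on L₀ ⇒ L.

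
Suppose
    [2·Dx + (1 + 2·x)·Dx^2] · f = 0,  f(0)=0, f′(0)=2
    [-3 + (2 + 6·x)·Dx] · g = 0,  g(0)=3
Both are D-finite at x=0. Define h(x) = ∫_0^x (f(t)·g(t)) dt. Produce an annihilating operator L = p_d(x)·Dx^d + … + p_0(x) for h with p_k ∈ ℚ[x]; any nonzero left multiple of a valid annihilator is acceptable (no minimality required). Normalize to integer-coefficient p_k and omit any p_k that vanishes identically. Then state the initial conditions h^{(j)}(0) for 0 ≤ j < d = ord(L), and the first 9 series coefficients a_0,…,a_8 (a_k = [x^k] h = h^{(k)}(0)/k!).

L = (15 + 18·x)·Dx + (-4 - 12·x)·Dx^2 + (4 + 32·x + 84·x^2 + 72·x^3)·Dx^3  (order 3).
h: a_k = 0, 0, 3, 1, -31/16, 27/8, -3937/640, 52897/4480, -3402537/143360, …
ICs: h(0) = 0, h′(0) = 0, h′′(0) = 6.

f: a_k = 0, 2, -2, 8/3, -4, 32/5, -32/3, 128/7, -32, …
g: a_k = 3, 9/2, -27/8, 81/16, -1215/128, 5103/256, -45927/1024, 216513/2048, -8444007/32768, …
Product ⇒ symmetric product L₀, ord ≤ 2.
h=∫h₀ ⇒ L = L₀·Dx.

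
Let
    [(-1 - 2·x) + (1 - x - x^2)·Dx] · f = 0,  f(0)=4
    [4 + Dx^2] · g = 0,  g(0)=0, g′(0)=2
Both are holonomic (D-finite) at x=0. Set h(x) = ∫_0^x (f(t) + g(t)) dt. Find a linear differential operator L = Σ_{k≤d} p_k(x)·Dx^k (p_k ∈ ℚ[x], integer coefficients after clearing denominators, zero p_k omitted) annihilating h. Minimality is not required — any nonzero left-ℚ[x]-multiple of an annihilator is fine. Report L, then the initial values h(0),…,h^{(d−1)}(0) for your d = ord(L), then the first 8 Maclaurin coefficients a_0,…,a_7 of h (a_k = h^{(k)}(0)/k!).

L = (44 + 96·x + 32·x^2 + 48·x^3 + 40·x^4 + 16·x^5)·Dx + (-16 + 20·x + 8·x^2 - 16·x^3 + 12·x^4 + 24·x^5 + 8·x^6)·Dx^2 + (11 + 24·x + 8·x^2 + 12·x^3 + 10·x^4 + 4·x^5)·Dx^3 + (-4 + 5·x + 2·x^2 - 4·x^3 + 3·x^4 + 6·x^5 + 2·x^6)·Dx^4  (order 4).
h: a_k = 0, 4, 3, 8/3, 8/3, 4, 242/45, 52/7, …
ICs: h(0) = 0, h′(0) = 4, h′′(0) = 6, h′′′(0) = 16.

f: a_k = 4, 4, 8, 12, 20, 32, 52, 84, …
g: a_k = 0, 2, 0, -4/3, 0, 4/15, 0, -8/315, …
h₀=f+g: left-lcm gives L₀, ord ≤ 3.
∫: right-multiply L₀ by Dx.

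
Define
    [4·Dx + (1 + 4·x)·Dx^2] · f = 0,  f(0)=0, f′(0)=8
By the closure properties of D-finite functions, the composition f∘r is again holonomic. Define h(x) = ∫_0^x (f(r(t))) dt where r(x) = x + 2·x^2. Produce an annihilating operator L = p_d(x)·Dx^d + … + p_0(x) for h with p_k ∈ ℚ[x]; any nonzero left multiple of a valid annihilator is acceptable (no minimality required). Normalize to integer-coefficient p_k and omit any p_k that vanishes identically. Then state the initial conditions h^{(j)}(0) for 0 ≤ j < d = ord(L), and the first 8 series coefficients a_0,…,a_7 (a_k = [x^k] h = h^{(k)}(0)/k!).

L = (16·x + 32·x^2)·Dx^2 + (1 + 8·x + 24·x^2 + 32·x^3)·Dx^3  (order 3).
h: a_k = 0, 0, 4, 0, -16/3, 64/5, -256/15, 0, …
ICs: h(0) = 0, h′(0) = 0, h′′(0) = 8.

f: a_k = 0, 8, -16, 128/3, -128, 2048/5, -4096/3, 32768/7, …
h₀=f(r): pull back L_f along r ⇒ L₀.
Integrate: L := L₀·Dx.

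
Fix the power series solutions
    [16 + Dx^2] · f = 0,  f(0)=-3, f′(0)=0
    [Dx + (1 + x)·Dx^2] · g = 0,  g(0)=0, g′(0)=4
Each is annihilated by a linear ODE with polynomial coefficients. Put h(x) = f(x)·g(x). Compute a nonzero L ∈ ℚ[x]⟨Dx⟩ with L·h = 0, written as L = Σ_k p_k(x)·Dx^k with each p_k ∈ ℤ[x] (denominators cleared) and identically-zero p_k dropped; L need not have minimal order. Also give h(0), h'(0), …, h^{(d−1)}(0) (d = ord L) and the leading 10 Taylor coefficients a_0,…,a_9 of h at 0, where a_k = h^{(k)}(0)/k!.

L = (15072 + 62976·x + 97024·x^2 + 65536·x^3 + 16384·x^4) + (1984 + 6080·x + 6144·x^2 + 2048·x^3)·Dx + (1950 + 8000·x + 12192·x^2 + 8192·x^3 + 2048·x^4)·Dx^2 + (124 + 380·x + 384·x^2 + 128·x^3)·Dx^3 + (63 + 254·x + 383·x^2 + 256·x^3 + 64·x^4)·Dx^4  (order 4).
h: a_k = 0, -12, 6, 92, -45, -492/5, 42, 1508/35, -499/30, -628/63, …
ICs: h(0) = 0, h′(0) = -12, h′′(0) = 12, h′′′(0) = 552.

f: a_k = -3, 0, 24, 0, -32, 0, 256/15, 0, -512/105, 0, …
g: a_k = 0, 4, -2, 4/3, -1, 4/5, -2/3, 4/7, -1/2, 4/9, …
Sym-product of L_f,L_g gives L₀ (≤ ord 4).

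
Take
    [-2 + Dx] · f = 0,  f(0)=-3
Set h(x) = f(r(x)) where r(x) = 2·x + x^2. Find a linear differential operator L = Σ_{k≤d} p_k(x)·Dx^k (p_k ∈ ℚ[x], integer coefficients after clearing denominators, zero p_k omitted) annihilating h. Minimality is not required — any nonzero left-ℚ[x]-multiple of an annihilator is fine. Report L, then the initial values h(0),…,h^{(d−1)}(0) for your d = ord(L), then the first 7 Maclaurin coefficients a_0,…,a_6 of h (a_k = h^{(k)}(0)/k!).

L = (-4 - 4·x) + Dx  (order 1).
h: a_k = -3, -12, -30, -56, -86, -568/5, -1996/15, …
ICs: h(0) = -3.

f: a_k = -3, -6, -6, -4, -2, -4/5, -4/15, …
L₀ from L_f via x↦r, Dx↦r'^{-1}Dx.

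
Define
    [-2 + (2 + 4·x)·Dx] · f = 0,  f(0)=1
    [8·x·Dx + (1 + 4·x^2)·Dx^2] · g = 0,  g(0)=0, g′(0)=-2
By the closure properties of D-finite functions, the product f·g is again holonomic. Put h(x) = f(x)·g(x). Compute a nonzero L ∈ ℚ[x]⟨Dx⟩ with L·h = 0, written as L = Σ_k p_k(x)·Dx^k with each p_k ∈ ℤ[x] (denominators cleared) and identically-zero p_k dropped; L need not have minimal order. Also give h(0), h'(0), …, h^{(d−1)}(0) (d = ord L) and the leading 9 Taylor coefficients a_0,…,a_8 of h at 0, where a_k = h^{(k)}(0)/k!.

L = (3 - 8·x - 4·x^2) + (-2 + 4·x + 24·x^2 + 16·x^3)·Dx + (1 + 4·x + 8·x^2 + 16·x^3 + 16·x^4)·Dx^2  (order 2).
h: a_k = 0, -2, -2, 11/3, 5/3, -389/60, -409/60, 18853/840, 11167/840, …
ICs: h(0) = 0, h′(0) = -2.

f: a_k = 1, 1, -1/2, 1/2, -5/8, 7/8, -21/16, 33/16, -429/128, …
g: a_k = 0, -2, 0, 8/3, 0, -32/5, 0, 128/7, 0, …
h₀=f·g: eliminate ⇒ L₀, order ≤ 1·2.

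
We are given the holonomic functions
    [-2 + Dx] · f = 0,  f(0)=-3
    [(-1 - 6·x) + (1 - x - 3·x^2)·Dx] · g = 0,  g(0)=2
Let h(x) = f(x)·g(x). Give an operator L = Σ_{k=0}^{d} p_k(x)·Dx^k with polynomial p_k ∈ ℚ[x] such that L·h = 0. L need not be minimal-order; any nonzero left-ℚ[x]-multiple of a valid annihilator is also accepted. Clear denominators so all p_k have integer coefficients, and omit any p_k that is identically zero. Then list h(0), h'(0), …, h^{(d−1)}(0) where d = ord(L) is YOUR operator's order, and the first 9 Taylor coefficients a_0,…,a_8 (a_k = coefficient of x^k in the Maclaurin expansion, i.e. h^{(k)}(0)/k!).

f: a_k = -3, -6, -6, -4, -2, -4/5, -4/15, -8/105, -2/105, …
g: a_k = 2, 2, 8, 14, 38, 80, 194, 434, 1016, …
Sym-product of L_f,L_g gives L₀ (≤ ord 1).
L = (3 + 4·x - 6·x^2) + (-1 + x + 3·x^2)·Dx  (order 1).
h: a_k = -6, -18, -48, -110, -258, -2948/5, -20462/15, -109658/35, -151736/21, …
ICs: h(0) = -6.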